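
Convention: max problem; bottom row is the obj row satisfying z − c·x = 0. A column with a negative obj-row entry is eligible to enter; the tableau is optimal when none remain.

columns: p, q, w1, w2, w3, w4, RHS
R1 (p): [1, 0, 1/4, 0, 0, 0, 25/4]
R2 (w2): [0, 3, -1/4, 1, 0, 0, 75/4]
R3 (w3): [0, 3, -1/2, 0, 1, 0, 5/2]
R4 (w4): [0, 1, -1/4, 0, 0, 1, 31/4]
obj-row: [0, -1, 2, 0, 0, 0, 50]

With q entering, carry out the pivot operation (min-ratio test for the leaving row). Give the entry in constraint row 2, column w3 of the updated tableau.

-1

Ratio test on column q — row 1: entry 0 ≤ 0; row 2: (75/4)/3 = 25/4; row 3: (5/2)/3 = 5/6; row 4: (31/4)/1 = 31/4. Minimum is 5/6 at row 3 (w3 leaves); pivot element 3.
Divide row 3 by 3; eliminate column q from the other rows.
Row 2 update in column w3: 0 − 3·(1/3) = -1.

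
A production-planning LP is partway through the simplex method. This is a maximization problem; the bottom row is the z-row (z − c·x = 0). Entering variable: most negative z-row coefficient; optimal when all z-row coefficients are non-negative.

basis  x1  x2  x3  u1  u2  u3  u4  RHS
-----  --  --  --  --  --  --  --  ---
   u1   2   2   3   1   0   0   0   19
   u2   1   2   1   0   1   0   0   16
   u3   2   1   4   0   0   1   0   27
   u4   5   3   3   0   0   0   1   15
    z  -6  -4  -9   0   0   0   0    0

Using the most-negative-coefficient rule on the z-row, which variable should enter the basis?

x3

Negative z-row entries: x1: -6, x2: -4, x3: -9.
The most negative is -9 in column x3, so x3 enters.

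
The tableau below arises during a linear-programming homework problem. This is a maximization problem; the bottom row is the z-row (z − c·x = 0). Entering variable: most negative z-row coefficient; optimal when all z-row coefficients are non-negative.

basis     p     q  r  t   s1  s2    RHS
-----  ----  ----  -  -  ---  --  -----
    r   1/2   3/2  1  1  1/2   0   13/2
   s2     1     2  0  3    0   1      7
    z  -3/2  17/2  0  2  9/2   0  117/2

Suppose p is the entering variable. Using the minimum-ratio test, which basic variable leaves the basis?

Column p entries and ratios — r: (13/2)/(1/2) = 13; s2: 7/1 = 7.
Smallest ratio is 7 in the row of s2, so s2 leaves.

s2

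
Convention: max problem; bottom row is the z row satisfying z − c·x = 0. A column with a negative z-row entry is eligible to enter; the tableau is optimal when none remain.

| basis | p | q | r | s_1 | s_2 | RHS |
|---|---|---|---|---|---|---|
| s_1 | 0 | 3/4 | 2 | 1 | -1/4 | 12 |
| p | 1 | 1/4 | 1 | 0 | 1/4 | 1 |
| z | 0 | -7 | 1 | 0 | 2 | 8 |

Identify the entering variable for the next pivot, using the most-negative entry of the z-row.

q

Negative z-row entries: q: -7.
The most negative is -7 in column q, so q enters.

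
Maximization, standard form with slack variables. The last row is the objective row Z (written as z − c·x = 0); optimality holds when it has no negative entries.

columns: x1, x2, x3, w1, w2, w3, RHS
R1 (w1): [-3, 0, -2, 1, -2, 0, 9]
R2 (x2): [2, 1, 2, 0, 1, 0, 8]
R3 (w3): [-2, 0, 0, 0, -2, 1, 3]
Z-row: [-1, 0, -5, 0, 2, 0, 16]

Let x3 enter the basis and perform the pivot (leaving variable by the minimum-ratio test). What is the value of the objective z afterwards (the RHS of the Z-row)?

Ratio test on column x3 — row 1: entry -2 ≤ 0; row 2: 8/2 = 4; row 3: entry 0 ≤ 0. Minimum is 4 at row 2 (x2 leaves); pivot element 2.
Pivot on row 2; the Z-row RHS becomes 16 − (-5)·4 = 36.

36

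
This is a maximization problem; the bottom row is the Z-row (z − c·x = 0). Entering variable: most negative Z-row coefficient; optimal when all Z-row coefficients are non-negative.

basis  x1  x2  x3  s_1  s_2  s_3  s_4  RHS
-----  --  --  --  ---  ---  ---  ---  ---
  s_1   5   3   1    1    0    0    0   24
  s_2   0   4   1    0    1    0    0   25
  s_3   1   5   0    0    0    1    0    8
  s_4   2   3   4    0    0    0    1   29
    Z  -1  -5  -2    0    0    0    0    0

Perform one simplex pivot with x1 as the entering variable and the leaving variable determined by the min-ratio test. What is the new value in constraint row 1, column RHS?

Ratio test on column x1 — row 1: 24/5 = 24/5; row 2: entry 0 ≤ 0; row 3: 8/1 = 8; row 4: 29/2 = 29/2. Minimum is 24/5 at row 1 (s_1 leaves); pivot element 5.
Divide row 1 by 5; eliminate column x1 from the other rows.
In the new row 1, the RHS entry is the old entry divided by the pivot: 24/5 = 24/5.

24/5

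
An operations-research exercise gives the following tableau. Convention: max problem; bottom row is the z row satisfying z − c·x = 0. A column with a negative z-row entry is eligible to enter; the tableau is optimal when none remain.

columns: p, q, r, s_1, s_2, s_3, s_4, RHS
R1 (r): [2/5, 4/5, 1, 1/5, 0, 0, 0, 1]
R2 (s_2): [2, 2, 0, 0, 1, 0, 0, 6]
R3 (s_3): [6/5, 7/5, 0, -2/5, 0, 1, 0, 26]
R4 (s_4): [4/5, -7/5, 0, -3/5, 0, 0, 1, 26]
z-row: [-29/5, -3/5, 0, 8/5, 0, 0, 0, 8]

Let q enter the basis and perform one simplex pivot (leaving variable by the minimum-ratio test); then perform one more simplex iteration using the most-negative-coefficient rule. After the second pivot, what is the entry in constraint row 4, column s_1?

-1

Ratio test on column q — row 1: 1/(4/5) = 5/4; row 2: 6/2 = 3; row 3: 26/(7/5) = 130/7; row 4: entry -7/5 ≤ 0. Minimum is 5/4 at row 1 (r leaves); pivot element 4/5.
Divide row 1 by 4/5; eliminate column q from the other rows.
Second iteration: most negative z-row entry is -11/2 in column p, so p enters.
Ratio test on column p — row 1: (5/4)/(1/2) = 5/2; row 2: (7/2)/1 = 7/2; row 3: (97/4)/(1/2) = 97/2; row 4: (111/4)/(3/2) = 37/2. Minimum is 5/2 at row 1 (q leaves); pivot element 1/2.
Divide row 1 by 1/2; eliminate column p from the other rows.
After both pivots, the entry at constraint row 4, column s_1 is -1.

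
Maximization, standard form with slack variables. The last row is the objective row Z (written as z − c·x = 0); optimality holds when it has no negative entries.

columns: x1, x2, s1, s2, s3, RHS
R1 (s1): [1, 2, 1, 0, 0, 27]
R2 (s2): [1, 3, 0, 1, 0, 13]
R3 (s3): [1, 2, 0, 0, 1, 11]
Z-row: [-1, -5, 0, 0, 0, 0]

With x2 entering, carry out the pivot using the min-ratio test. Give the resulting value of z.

Ratio test on column x2 — row 1: 27/2 = 27/2; row 2: 13/3 = 13/3; row 3: 11/2 = 11/2. Minimum is 13/3 at row 2 (s2 leaves); pivot element 3.
Pivot on row 2; the Z-row RHS becomes 0 − (-5)·(13/3) = 65/3.

65/3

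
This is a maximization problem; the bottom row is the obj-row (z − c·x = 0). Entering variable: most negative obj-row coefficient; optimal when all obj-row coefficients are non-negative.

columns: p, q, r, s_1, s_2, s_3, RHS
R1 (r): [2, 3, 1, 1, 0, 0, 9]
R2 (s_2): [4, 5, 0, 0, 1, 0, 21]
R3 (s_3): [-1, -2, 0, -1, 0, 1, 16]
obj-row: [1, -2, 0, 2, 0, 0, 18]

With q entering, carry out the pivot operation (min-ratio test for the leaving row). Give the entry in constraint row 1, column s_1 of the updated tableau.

Ratio test on column q — row 1: 9/3 = 3; row 2: 21/5 = 21/5; row 3: entry -2 ≤ 0. Minimum is 3 at row 1 (r leaves); pivot element 3.
Divide row 1 by 3; eliminate column q from the other rows.
In the new row 1, the s_1 entry is the old entry divided by the pivot: 1/3 = 1/3.

1/3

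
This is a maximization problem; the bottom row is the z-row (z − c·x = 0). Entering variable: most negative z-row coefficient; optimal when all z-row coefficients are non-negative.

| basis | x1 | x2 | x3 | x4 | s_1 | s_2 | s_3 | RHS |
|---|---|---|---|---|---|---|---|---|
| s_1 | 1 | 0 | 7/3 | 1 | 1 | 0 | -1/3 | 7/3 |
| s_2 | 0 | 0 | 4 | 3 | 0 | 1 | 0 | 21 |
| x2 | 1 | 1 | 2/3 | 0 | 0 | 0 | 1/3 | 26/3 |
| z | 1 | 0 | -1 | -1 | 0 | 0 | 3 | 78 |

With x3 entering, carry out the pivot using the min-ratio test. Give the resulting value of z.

Ratio test on column x3 — row 1: (7/3)/(7/3) = 1; row 2: 21/4 = 21/4; row 3: (26/3)/(2/3) = 13. Minimum is 1 at row 1 (s_1 leaves); pivot element 7/3.
Pivot on row 1; the z-row RHS becomes 78 − (-1)·1 = 79.

79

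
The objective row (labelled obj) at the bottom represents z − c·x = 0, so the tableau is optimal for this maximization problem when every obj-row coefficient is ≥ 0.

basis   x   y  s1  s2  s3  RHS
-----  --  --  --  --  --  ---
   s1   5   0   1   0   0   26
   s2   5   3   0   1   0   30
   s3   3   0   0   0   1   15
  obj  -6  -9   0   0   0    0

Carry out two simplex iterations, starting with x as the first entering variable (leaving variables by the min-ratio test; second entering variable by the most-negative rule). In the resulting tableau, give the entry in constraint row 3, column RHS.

5

Ratio test on column x — row 1: 26/5 = 26/5; row 2: 30/5 = 6; row 3: 15/3 = 5. Minimum is 5 at row 3 (s3 leaves); pivot element 3.
Divide row 3 by 3; eliminate column x from the other rows.
Second iteration: most negative obj-row entry is -9 in column y, so y enters.
Ratio test on column y — row 1: entry 0 ≤ 0; row 2: 5/3 = 5/3; row 3: entry 0 ≤ 0. Minimum is 5/3 at row 2 (s2 leaves); pivot element 3.
Divide row 2 by 3; eliminate column y from the other rows.
After both pivots, the entry at constraint row 3, column RHS is 5.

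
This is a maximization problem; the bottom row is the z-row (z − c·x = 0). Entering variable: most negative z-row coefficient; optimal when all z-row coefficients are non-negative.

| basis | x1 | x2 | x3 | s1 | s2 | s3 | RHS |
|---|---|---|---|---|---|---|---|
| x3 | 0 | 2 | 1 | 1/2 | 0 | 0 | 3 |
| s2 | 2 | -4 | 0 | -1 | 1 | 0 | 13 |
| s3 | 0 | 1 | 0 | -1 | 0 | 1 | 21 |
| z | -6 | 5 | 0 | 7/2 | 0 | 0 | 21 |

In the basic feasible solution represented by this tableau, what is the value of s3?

21

s3 is basic (row 3); its value is the RHS of that row, 21.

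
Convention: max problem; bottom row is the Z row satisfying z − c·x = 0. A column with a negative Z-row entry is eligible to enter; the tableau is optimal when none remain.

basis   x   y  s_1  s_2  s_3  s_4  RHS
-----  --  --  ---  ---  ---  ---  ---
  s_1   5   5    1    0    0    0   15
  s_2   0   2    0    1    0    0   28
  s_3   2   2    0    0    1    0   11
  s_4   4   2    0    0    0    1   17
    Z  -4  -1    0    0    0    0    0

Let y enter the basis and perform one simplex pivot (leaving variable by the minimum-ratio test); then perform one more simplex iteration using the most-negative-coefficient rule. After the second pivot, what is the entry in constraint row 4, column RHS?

5

Ratio test on column y — row 1: 15/5 = 3; row 2: 28/2 = 14; row 3: 11/2 = 11/2; row 4: 17/2 = 17/2. Minimum is 3 at row 1 (s_1 leaves); pivot element 5.
Divide row 1 by 5; eliminate column y from the other rows.
Second iteration: most negative Z-row entry is -3 in column x, so x enters.
Ratio test on column x — row 1: 3/1 = 3; row 2: entry -2 ≤ 0; row 3: entry 0 ≤ 0; row 4: 11/2 = 11/2. Minimum is 3 at row 1 (y leaves); pivot element 1.
Divide row 1 by 1; eliminate column x from the other rows.
After both pivots, the entry at constraint row 4, column RHS is 5.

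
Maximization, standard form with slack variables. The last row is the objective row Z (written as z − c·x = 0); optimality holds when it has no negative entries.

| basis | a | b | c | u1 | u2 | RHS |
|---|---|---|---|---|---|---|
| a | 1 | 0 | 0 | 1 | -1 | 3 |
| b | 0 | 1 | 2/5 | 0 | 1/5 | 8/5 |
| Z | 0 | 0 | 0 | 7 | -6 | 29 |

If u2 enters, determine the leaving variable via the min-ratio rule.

Column u2 entries and ratios — a: -1 ≤ 0, skip; b: (8/5)/(1/5) = 8.
Smallest ratio is 8 in the row of b, so b leaves.

b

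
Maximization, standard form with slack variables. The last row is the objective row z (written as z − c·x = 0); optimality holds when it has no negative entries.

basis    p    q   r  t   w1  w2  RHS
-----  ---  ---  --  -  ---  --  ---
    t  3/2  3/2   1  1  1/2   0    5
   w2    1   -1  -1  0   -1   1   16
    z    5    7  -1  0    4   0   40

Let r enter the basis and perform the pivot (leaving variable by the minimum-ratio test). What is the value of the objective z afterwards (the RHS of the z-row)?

Ratio test on column r — row 1: 5/1 = 5; row 2: entry -1 ≤ 0. Minimum is 5 at row 1 (t leaves); pivot element 1.
Pivot on row 1; the z-row RHS becomes 40 − (-1)·5 = 45.

45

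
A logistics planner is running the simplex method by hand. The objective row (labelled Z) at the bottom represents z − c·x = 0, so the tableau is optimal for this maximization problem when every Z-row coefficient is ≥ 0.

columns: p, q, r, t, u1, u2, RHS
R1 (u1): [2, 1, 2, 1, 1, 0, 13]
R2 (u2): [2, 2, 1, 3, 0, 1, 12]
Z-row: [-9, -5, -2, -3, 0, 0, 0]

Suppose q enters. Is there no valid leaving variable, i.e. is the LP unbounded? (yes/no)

no

Column q has positive entries in row(s) 1, 2, so the ratio test bounds it — not unbounded.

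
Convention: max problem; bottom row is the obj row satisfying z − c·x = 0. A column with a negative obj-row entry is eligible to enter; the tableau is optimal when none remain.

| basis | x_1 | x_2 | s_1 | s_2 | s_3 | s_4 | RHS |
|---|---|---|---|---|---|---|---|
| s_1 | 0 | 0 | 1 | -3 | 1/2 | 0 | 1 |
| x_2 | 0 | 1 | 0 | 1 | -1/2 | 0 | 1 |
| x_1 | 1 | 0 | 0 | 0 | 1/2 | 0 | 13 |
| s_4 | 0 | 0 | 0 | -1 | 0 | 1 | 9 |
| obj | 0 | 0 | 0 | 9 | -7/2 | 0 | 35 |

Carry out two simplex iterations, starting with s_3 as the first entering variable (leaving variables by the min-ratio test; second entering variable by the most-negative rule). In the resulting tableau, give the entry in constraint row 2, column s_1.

1/3

Ratio test on column s_3 — row 1: 1/(1/2) = 2; row 2: entry -1/2 ≤ 0; row 3: 13/(1/2) = 26; row 4: entry 0 ≤ 0. Minimum is 2 at row 1 (s_1 leaves); pivot element 1/2.
Divide row 1 by 1/2; eliminate column s_3 from the other rows.
Second iteration: most negative obj-row entry is -12 in column s_2, so s_2 enters.
Ratio test on column s_2 — row 1: entry -6 ≤ 0; row 2: entry -2 ≤ 0; row 3: 12/3 = 4; row 4: entry -1 ≤ 0. Minimum is 4 at row 3 (x_1 leaves); pivot element 3.
Divide row 3 by 3; eliminate column s_2 from the other rows.
After both pivots, the entry at constraint row 2, column s_1 is 1/3.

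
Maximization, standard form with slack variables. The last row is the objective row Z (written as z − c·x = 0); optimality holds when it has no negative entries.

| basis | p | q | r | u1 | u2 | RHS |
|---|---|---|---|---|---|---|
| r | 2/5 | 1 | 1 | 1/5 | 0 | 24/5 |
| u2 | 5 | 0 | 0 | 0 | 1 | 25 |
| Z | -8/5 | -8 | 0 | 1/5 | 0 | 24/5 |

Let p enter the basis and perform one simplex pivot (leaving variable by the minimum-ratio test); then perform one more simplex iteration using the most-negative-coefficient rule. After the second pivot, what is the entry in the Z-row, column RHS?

176/5

Ratio test on column p — row 1: (24/5)/(2/5) = 12; row 2: 25/5 = 5. Minimum is 5 at row 2 (u2 leaves); pivot element 5.
Divide row 2 by 5; eliminate column p from the other rows.
Second iteration: most negative Z-row entry is -8 in column q, so q enters.
Ratio test on column q — row 1: (14/5)/1 = 14/5; row 2: entry 0 ≤ 0. Minimum is 14/5 at row 1 (r leaves); pivot element 1.
Divide row 1 by 1; eliminate column q from the other rows.
After both pivots, the entry at the Z-row, column RHS is 176/5.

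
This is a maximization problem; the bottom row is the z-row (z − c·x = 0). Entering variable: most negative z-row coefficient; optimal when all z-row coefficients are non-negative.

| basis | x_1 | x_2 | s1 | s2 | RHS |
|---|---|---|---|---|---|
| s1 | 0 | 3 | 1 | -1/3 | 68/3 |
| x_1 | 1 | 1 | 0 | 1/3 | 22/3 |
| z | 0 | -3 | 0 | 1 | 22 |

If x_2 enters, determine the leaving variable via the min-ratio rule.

x_1

Column x_2 entries and ratios — s1: (68/3)/3 = 68/9; x_1: (22/3)/1 = 22/3.
Smallest ratio is 22/3 in the row of x_1, so x_1 leaves.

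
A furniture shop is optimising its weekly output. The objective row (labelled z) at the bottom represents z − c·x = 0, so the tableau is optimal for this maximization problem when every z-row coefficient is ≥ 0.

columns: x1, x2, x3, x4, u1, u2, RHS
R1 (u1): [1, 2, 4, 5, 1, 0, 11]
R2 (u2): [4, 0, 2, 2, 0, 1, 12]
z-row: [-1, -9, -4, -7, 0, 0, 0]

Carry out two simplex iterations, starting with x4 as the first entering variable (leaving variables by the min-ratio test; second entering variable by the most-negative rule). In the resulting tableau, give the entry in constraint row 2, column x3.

2

Ratio test on column x4 — row 1: 11/5 = 11/5; row 2: 12/2 = 6. Minimum is 11/5 at row 1 (u1 leaves); pivot element 5.
Divide row 1 by 5; eliminate column x4 from the other rows.
Second iteration: most negative z-row entry is -31/5 in column x2, so x2 enters.
Ratio test on column x2 — row 1: (11/5)/(2/5) = 11/2; row 2: entry -4/5 ≤ 0. Minimum is 11/2 at row 1 (x4 leaves); pivot element 2/5.
Divide row 1 by 2/5; eliminate column x2 from the other rows.
After both pivots, the entry at constraint row 2, column x3 is 2.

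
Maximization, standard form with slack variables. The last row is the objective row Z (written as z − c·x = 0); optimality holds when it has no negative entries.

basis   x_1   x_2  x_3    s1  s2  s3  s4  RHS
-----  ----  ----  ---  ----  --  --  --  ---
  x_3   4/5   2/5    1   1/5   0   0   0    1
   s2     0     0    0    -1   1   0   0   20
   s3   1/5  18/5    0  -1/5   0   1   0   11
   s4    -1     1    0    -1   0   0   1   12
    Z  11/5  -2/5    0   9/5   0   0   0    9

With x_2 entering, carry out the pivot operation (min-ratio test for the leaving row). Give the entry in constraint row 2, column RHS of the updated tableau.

Ratio test on column x_2 — row 1: 1/(2/5) = 5/2; row 2: entry 0 ≤ 0; row 3: 11/(18/5) = 55/18; row 4: 12/1 = 12. Minimum is 5/2 at row 1 (x_3 leaves); pivot element 2/5.
Divide row 1 by 2/5; eliminate column x_2 from the other rows.
Row 2 update in column RHS: 20 − 0·(5/2) = 20.

20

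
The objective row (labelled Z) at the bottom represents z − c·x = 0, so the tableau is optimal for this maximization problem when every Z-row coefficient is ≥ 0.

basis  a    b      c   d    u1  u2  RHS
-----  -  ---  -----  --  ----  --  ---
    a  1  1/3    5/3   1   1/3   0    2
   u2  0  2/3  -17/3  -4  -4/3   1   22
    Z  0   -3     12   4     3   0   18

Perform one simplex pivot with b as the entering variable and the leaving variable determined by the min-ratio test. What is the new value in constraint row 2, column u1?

Ratio test on column b — row 1: 2/(1/3) = 6; row 2: 22/(2/3) = 33. Minimum is 6 at row 1 (a leaves); pivot element 1/3.
Divide row 1 by 1/3; eliminate column b from the other rows.
Row 2 update in column u1: -4/3 − (2/3)·1 = -2.

-2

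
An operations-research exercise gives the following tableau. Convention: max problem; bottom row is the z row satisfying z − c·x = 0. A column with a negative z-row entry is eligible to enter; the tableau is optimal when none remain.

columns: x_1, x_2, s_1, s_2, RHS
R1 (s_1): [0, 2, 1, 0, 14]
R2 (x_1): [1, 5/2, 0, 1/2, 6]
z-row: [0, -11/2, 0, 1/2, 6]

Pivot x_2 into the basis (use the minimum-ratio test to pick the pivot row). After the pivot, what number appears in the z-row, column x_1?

Ratio test on column x_2 — row 1: 14/2 = 7; row 2: 6/(5/2) = 12/5. Minimum is 12/5 at row 2 (x_1 leaves); pivot element 5/2.
Divide row 2 by 5/2; eliminate column x_2 from the other rows.
z-row update in column x_1: 0 − (-11/2)·(2/5) = 11/5.

11/5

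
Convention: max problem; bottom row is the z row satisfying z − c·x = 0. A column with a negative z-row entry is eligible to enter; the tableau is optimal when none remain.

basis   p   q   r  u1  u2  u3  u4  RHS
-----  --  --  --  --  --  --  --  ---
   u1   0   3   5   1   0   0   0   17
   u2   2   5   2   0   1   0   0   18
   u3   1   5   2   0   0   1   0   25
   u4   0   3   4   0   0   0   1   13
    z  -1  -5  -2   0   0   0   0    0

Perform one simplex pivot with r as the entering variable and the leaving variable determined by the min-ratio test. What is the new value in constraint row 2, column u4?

Ratio test on column r — row 1: 17/5 = 17/5; row 2: 18/2 = 9; row 3: 25/2 = 25/2; row 4: 13/4 = 13/4. Minimum is 13/4 at row 4 (u4 leaves); pivot element 4.
Divide row 4 by 4; eliminate column r from the other rows.
Row 2 update in column u4: 0 − 2·(1/4) = -1/2.

-1/2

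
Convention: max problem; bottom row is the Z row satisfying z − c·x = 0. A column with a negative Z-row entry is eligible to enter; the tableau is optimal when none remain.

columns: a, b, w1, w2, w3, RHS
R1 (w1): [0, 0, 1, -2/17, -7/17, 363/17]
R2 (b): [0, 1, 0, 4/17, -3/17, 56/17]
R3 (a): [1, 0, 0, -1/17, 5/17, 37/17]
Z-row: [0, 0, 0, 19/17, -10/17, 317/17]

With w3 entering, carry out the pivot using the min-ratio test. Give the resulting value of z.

Ratio test on column w3 — row 1: entry -7/17 ≤ 0; row 2: entry -3/17 ≤ 0; row 3: (37/17)/(5/17) = 37/5. Minimum is 37/5 at row 3 (a leaves); pivot element 5/17.
Pivot on row 3; the Z-row RHS becomes 317/17 − (-10/17)·(37/5) = 23.

23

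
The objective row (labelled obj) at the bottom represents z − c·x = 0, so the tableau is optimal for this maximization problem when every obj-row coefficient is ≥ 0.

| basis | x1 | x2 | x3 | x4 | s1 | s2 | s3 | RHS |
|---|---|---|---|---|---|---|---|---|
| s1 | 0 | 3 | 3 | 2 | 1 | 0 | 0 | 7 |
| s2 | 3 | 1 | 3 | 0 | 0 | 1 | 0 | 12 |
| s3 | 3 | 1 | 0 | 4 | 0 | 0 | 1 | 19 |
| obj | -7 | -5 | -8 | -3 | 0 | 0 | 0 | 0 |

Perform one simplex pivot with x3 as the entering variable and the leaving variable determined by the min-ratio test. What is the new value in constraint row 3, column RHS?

19

Ratio test on column x3 — row 1: 7/3 = 7/3; row 2: 12/3 = 4; row 3: entry 0 ≤ 0. Minimum is 7/3 at row 1 (s1 leaves); pivot element 3.
Divide row 1 by 3; eliminate column x3 from the other rows.
Row 3 update in column RHS: 19 − 0·(7/3) = 19.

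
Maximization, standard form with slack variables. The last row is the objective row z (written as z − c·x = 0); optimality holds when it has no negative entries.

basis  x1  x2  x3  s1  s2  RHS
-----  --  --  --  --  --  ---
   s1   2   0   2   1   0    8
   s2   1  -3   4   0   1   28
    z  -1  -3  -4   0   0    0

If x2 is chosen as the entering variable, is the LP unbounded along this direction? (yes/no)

yes

Every constraint-row entry in column x2 is ≤ 0, so increasing x2 is unbounded.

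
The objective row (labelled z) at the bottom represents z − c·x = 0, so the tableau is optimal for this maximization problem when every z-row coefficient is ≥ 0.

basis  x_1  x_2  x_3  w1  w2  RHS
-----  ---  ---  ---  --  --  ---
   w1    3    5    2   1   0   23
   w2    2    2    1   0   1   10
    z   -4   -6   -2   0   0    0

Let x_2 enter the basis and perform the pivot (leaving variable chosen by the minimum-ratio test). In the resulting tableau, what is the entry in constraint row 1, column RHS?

Ratio test on column x_2 — row 1: 23/5 = 23/5; row 2: 10/2 = 5. Minimum is 23/5 at row 1 (w1 leaves); pivot element 5.
Divide row 1 by 5; eliminate column x_2 from the other rows.
In the new row 1, the RHS entry is the old entry divided by the pivot: 23/5 = 23/5.

23/5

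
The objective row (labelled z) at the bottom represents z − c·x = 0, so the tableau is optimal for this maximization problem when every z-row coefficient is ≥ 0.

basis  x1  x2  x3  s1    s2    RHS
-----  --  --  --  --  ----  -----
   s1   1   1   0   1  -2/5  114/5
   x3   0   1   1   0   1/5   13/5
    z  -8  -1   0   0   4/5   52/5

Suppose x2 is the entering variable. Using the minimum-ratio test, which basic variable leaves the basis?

Column x2 entries and ratios — s1: (114/5)/1 = 114/5; x3: (13/5)/1 = 13/5.
Smallest ratio is 13/5 in the row of x3, so x3 leaves.

x3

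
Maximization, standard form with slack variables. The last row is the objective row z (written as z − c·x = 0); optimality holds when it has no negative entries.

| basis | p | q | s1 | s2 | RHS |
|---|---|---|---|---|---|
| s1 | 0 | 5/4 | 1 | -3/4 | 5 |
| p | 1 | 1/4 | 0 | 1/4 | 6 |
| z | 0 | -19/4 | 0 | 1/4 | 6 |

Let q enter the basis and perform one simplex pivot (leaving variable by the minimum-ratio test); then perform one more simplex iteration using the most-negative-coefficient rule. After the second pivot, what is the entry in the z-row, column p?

Ratio test on column q — row 1: 5/(5/4) = 4; row 2: 6/(1/4) = 24. Minimum is 4 at row 1 (s1 leaves); pivot element 5/4.
Divide row 1 by 5/4; eliminate column q from the other rows.
Second iteration: most negative z-row entry is -13/5 in column s2, so s2 enters.
Ratio test on column s2 — row 1: entry -3/5 ≤ 0; row 2: 5/(2/5) = 25/2. Minimum is 25/2 at row 2 (p leaves); pivot element 2/5.
Divide row 2 by 2/5; eliminate column s2 from the other rows.
After both pivots, the entry at the z-row, column p is 13/2.

13/2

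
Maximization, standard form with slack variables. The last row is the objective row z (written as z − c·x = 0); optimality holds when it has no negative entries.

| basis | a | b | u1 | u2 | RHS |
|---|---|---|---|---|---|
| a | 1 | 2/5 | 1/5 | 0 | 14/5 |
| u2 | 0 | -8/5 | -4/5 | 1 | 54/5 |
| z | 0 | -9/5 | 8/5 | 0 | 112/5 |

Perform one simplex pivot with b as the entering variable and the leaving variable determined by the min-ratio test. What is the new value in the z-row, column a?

Ratio test on column b — row 1: (14/5)/(2/5) = 7; row 2: entry -8/5 ≤ 0. Minimum is 7 at row 1 (a leaves); pivot element 2/5.
Divide row 1 by 2/5; eliminate column b from the other rows.
z-row update in column a: 0 − (-9/5)·(5/2) = 9/2.

9/2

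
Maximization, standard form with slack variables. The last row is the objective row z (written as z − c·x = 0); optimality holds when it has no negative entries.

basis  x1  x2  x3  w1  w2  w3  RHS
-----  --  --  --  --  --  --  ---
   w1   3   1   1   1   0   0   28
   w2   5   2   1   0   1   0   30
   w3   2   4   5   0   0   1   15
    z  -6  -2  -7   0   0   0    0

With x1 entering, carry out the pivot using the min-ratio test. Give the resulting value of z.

36

Ratio test on column x1 — row 1: 28/3 = 28/3; row 2: 30/5 = 6; row 3: 15/2 = 15/2. Minimum is 6 at row 2 (w2 leaves); pivot element 5.
Pivot on row 2; the z-row RHS becomes 0 − (-6)·6 = 36.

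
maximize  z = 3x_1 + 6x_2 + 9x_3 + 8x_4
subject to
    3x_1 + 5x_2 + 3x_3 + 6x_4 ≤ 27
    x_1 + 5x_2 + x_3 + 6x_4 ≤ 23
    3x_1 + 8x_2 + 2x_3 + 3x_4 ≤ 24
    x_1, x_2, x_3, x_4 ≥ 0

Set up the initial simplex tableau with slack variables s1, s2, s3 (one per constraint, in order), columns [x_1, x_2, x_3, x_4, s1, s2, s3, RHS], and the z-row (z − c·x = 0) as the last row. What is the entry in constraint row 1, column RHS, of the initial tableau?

The RHS of constraint 1 is b_1 = 27.

27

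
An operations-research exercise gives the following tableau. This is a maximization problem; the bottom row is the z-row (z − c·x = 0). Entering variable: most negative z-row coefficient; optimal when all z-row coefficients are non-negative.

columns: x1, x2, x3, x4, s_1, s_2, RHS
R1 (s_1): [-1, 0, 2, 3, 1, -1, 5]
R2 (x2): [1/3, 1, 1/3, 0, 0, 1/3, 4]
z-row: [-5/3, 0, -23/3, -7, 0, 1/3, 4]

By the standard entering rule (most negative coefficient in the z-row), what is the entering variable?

x3

Negative z-row entries: x1: -5/3, x3: -23/3, x4: -7.
The most negative is -23/3 in column x3, so x3 enters.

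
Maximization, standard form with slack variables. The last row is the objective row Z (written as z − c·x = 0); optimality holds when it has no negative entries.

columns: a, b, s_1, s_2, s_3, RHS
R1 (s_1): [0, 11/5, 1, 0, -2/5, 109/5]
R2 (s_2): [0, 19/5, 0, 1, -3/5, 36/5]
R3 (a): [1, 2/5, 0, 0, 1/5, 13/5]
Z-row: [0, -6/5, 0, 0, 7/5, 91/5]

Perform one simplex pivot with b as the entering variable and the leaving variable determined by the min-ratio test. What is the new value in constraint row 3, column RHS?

Ratio test on column b — row 1: (109/5)/(11/5) = 109/11; row 2: (36/5)/(19/5) = 36/19; row 3: (13/5)/(2/5) = 13/2. Minimum is 36/19 at row 2 (s_2 leaves); pivot element 19/5.
Divide row 2 by 19/5; eliminate column b from the other rows.
Row 3 update in column RHS: 13/5 − (2/5)·(36/19) = 35/19.

35/19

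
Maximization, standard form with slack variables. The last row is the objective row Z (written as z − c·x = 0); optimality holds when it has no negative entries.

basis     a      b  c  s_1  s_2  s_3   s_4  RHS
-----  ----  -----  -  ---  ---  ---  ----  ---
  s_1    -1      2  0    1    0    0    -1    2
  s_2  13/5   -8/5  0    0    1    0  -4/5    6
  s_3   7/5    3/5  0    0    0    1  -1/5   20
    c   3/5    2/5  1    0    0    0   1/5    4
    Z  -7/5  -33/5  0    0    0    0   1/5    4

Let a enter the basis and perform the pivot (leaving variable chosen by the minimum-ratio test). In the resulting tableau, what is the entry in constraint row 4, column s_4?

Ratio test on column a — row 1: entry -1 ≤ 0; row 2: 6/(13/5) = 30/13; row 3: 20/(7/5) = 100/7; row 4: 4/(3/5) = 20/3. Minimum is 30/13 at row 2 (s_2 leaves); pivot element 13/5.
Divide row 2 by 13/5; eliminate column a from the other rows.
Row 4 update in column s_4: 1/5 − (3/5)·(-4/13) = 5/13.

5/13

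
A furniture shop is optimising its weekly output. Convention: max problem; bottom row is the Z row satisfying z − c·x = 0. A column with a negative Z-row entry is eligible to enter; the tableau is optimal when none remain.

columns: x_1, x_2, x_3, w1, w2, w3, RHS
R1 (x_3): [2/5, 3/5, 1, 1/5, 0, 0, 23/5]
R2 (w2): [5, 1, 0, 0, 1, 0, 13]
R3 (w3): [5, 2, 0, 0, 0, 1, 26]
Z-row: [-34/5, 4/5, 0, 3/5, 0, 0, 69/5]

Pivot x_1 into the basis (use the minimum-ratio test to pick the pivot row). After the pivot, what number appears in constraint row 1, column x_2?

13/25

Ratio test on column x_1 — row 1: (23/5)/(2/5) = 23/2; row 2: 13/5 = 13/5; row 3: 26/5 = 26/5. Minimum is 13/5 at row 2 (w2 leaves); pivot element 5.
Divide row 2 by 5; eliminate column x_1 from the other rows.
Row 1 update in column x_2: 3/5 − (2/5)·(1/5) = 13/25.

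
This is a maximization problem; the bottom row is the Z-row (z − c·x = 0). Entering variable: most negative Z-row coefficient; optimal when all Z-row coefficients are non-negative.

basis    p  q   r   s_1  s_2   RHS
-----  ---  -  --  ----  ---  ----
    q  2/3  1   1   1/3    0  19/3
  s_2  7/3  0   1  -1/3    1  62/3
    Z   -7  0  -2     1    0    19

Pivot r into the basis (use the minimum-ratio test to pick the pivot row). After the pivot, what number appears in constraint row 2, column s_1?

-2/3

Ratio test on column r — row 1: (19/3)/1 = 19/3; row 2: (62/3)/1 = 62/3. Minimum is 19/3 at row 1 (q leaves); pivot element 1.
Divide row 1 by 1; eliminate column r from the other rows.
Row 2 update in column s_1: -1/3 − 1·(1/3) = -2/3.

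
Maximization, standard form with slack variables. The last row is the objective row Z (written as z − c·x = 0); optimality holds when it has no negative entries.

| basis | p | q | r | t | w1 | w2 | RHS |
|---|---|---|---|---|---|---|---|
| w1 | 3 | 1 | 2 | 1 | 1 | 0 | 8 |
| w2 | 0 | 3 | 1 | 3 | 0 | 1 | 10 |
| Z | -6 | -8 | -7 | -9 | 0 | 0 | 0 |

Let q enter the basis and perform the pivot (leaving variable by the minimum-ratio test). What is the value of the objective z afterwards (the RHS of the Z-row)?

Ratio test on column q — row 1: 8/1 = 8; row 2: 10/3 = 10/3. Minimum is 10/3 at row 2 (w2 leaves); pivot element 3.
Pivot on row 2; the Z-row RHS becomes 0 − (-8)·(10/3) = 80/3.

80/3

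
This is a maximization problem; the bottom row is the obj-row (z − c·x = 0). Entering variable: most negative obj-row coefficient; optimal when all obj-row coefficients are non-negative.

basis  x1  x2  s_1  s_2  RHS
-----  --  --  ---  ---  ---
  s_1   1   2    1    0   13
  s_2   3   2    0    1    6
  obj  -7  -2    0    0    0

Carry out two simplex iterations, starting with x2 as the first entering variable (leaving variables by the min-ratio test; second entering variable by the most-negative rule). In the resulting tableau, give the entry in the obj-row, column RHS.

Ratio test on column x2 — row 1: 13/2 = 13/2; row 2: 6/2 = 3. Minimum is 3 at row 2 (s_2 leaves); pivot element 2.
Divide row 2 by 2; eliminate column x2 from the other rows.
Second iteration: most negative obj-row entry is -4 in column x1, so x1 enters.
Ratio test on column x1 — row 1: entry -2 ≤ 0; row 2: 3/(3/2) = 2. Minimum is 2 at row 2 (x2 leaves); pivot element 3/2.
Divide row 2 by 3/2; eliminate column x1 from the other rows.
After both pivots, the entry at the obj-row, column RHS is 14.

14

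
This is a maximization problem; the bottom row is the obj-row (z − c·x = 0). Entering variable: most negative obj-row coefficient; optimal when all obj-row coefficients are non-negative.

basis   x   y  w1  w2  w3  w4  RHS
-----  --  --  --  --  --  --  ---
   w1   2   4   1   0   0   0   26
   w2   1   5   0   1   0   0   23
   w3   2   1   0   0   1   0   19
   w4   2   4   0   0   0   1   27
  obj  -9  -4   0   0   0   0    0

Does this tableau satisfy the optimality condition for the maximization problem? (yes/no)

no

The obj-row has a negative entry -9 in column x, so it is not optimal.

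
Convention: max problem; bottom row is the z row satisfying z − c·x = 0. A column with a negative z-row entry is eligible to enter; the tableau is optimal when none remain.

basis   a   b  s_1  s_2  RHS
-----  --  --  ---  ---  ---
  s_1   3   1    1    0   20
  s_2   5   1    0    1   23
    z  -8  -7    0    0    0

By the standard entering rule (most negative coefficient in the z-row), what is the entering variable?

Negative z-row entries: a: -8, b: -7.
The most negative is -8 in column a, so a enters.

a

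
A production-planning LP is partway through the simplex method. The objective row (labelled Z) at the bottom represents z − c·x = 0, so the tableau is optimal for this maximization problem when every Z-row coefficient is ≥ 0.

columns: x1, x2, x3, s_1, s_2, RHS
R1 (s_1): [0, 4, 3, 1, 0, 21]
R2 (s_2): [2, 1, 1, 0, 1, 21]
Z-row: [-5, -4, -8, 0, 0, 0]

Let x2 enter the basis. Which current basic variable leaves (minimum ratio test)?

s_1

Column x2 entries and ratios — s_1: 21/4 = 21/4; s_2: 21/1 = 21.
Smallest ratio is 21/4 in the row of s_1, so s_1 leaves.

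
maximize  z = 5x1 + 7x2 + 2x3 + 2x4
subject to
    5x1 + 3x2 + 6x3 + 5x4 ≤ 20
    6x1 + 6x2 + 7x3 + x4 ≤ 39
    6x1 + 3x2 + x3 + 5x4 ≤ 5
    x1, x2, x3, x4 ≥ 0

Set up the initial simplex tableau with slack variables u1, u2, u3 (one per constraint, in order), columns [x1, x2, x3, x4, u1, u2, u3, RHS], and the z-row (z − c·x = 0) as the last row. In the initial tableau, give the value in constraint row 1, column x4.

5

Constraint 1 has coefficient 5 on x4.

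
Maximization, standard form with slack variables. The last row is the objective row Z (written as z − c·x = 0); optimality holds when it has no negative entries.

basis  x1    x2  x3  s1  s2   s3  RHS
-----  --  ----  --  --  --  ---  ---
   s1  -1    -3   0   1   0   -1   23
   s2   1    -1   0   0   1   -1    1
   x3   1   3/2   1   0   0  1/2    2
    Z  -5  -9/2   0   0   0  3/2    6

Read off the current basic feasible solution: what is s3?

0

s3 is not in the basis, so in the current basic feasible solution s3 = 0.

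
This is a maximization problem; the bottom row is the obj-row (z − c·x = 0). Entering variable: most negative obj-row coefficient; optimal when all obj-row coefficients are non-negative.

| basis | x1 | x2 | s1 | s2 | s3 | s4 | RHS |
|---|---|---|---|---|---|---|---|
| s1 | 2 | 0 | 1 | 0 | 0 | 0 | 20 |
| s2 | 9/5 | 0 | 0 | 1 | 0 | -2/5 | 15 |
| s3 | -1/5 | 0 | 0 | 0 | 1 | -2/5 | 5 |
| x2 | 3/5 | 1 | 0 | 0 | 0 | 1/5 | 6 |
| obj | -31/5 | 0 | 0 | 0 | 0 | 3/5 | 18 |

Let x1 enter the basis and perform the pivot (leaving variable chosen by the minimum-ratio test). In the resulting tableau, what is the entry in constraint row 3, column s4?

-4/9

Ratio test on column x1 — row 1: 20/2 = 10; row 2: 15/(9/5) = 25/3; row 3: entry -1/5 ≤ 0; row 4: 6/(3/5) = 10. Minimum is 25/3 at row 2 (s2 leaves); pivot element 9/5.
Divide row 2 by 9/5; eliminate column x1 from the other rows.
Row 3 update in column s4: -2/5 − (-1/5)·(-2/9) = -4/9.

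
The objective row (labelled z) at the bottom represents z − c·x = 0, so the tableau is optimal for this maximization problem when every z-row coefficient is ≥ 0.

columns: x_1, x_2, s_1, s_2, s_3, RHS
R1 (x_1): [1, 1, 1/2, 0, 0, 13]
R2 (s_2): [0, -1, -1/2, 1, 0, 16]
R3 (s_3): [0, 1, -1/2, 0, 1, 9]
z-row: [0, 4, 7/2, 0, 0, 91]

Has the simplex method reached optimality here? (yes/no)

yes

Every z-row coefficient is ≥ 0, so the tableau is optimal.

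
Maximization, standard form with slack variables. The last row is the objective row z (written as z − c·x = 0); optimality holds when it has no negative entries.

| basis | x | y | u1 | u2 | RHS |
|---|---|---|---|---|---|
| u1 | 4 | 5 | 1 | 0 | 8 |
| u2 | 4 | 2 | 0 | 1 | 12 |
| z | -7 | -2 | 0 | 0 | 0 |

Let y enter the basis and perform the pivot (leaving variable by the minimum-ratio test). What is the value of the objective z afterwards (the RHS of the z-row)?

Ratio test on column y — row 1: 8/5 = 8/5; row 2: 12/2 = 6. Minimum is 8/5 at row 1 (u1 leaves); pivot element 5.
Pivot on row 1; the z-row RHS becomes 0 − (-2)·(8/5) = 16/5.

16/5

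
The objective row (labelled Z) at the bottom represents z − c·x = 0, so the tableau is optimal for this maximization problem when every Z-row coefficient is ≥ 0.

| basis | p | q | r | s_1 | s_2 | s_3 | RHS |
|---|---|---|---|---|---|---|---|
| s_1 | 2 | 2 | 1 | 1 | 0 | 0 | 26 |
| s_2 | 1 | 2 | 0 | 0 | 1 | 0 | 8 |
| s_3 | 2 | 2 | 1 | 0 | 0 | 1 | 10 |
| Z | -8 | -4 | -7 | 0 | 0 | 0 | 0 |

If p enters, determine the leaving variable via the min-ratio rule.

s_3

Column p entries and ratios — s_1: 26/2 = 13; s_2: 8/1 = 8; s_3: 10/2 = 5.
Smallest ratio is 5 in the row of s_3, so s_3 leaves.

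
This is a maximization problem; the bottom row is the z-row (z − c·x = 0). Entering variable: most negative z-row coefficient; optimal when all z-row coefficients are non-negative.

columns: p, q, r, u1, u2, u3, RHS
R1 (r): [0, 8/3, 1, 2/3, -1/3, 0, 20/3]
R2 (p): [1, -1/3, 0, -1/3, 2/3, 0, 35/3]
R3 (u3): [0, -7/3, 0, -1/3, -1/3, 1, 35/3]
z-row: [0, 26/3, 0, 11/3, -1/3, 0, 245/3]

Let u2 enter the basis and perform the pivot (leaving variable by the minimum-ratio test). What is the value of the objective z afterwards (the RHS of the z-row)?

Ratio test on column u2 — row 1: entry -1/3 ≤ 0; row 2: (35/3)/(2/3) = 35/2; row 3: entry -1/3 ≤ 0. Minimum is 35/2 at row 2 (p leaves); pivot element 2/3.
Pivot on row 2; the z-row RHS becomes 245/3 − (-1/3)·(35/2) = 175/2.

175/2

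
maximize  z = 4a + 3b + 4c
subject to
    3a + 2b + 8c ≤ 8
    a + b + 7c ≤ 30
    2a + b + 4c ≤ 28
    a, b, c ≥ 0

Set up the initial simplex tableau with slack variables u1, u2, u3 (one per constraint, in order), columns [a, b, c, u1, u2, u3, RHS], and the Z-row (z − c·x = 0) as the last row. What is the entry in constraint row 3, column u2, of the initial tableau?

0

Slack u2 belongs to constraint 2; its column is the unit vector e_2, so the entry in row 3 is 0.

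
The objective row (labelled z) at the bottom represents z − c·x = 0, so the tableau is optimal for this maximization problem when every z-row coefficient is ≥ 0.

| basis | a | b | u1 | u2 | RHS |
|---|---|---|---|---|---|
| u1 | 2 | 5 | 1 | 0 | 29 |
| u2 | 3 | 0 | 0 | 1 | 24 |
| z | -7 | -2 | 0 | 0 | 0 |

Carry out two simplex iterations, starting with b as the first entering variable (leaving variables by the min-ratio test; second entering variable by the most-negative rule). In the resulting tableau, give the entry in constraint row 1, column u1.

Ratio test on column b — row 1: 29/5 = 29/5; row 2: entry 0 ≤ 0. Minimum is 29/5 at row 1 (u1 leaves); pivot element 5.
Divide row 1 by 5; eliminate column b from the other rows.
Second iteration: most negative z-row entry is -31/5 in column a, so a enters.
Ratio test on column a — row 1: (29/5)/(2/5) = 29/2; row 2: 24/3 = 8. Minimum is 8 at row 2 (u2 leaves); pivot element 3.
Divide row 2 by 3; eliminate column a from the other rows.
After both pivots, the entry at constraint row 1, column u1 is 1/5.

1/5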